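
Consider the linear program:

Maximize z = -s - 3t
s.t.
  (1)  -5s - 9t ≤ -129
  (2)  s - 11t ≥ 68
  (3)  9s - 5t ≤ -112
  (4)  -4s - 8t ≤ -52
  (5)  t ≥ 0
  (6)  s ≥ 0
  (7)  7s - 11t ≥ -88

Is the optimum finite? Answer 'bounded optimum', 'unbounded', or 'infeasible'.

infeasible

The boundaries s - 11t = 68 and t = 0 meet at (68, 0), but that point violates 9s - 5t ≤ -112. Every candidate vertex is excluded by some other constraint, so the feasible region is empty.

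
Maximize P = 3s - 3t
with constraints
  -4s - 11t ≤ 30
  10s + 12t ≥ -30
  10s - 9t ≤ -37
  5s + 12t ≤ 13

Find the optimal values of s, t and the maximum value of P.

s = -17/5, t = 1/3, maximum P = -56/5

Corner points and P = 3s - 3t:
  (-17/5, 1/3) → P = -56/5
  (-43/5, 14/3) → P = -199/5
  (-109/55, 21/11) → P = -642/55

The binding constraints are 10s + 12t = -30 and 10s - 9t = -37.
Solving simultaneously gives s = -17/5, t = 1/3.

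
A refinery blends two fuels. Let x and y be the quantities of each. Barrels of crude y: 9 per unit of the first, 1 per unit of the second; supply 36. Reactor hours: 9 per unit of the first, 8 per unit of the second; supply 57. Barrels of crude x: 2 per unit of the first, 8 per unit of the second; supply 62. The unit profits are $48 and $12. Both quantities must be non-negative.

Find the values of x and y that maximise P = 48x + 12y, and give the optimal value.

x = 11/3, y = 3, maximum P = 212

Extreme points and P = 48x + 12y:
  (0, 0) → P = 0
  (0, 57/8) → P = 171/2
  (4, 0) → P = 192
  (11/3, 3) → P = 212

The optimum lies where 9x + y = 36 and 9x + 8y = 57.
Solving simultaneously gives x = 11/3, y = 3.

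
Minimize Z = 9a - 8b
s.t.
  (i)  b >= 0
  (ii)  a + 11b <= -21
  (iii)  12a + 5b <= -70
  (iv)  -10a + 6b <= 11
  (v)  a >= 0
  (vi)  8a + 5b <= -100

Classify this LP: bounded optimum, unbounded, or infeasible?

The boundaries 12a + 5b = -70 and 8a + 5b = -100 meet at (15/2, -32), but that point violates b ≥ 0. Every candidate vertex is excluded by some other constraint, so the feasible region is empty.

infeasible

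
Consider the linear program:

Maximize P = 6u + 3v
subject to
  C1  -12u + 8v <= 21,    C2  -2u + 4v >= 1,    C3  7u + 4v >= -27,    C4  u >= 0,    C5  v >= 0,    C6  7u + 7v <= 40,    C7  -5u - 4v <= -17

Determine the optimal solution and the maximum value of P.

u = 51/14, v = 29/14, maximum P = 393/14

Corner points and P = 6u + 3v:
  (173/140, 627/140) → P = 417/20
  (13/22, 309/88) → P = 1239/88
  (51/14, 29/14) → P = 393/14
  (16/7, 39/28) → P = 501/28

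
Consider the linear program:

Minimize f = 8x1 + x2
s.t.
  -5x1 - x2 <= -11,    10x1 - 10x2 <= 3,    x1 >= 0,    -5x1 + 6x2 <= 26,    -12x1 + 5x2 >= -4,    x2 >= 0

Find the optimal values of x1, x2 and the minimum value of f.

x1 = 8/7, x2 = 37/7, minimum f = 101/7

The optimum lies where -5x1 - x2 = -11 and -5x1 + 6x2 = 26.
Solving simultaneously gives x1 = 8/7, x2 = 37/7.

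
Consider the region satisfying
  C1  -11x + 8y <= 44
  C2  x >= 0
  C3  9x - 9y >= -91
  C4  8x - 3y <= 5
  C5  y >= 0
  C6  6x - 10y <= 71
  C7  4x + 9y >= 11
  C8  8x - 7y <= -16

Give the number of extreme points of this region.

4

The feasible vertices (each the meet of two boundaries and inside every other half-plane) are:
  (0, 11/2)
  (172/31, 407/31)
  (0, 16/7)
  (83/32, 21/4)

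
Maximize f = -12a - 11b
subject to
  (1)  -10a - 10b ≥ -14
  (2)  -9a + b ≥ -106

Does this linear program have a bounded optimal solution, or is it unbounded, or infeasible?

unbounded

From the feasible point (537/50, -467/50), moving in the direction (-1, -9) keeps every constraint satisfied while f increases without bound.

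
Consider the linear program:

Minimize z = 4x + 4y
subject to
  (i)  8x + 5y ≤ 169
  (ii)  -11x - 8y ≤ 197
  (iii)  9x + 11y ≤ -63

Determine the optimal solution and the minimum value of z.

x = 779/3, y = -1145/3, minimum z = -488

Feasible corners and z = 4x + 4y:
  (779/3, -1145/3) → z = -488
  (2174/43, -2025/43) → z = 596/43
  (-1663/49, 1080/49) → z = -2332/49

At the optimal vertex, 8x + 5y = 169 and -11x - 8y = 197.
Solving simultaneously gives x = 779/3, y = -1145/3.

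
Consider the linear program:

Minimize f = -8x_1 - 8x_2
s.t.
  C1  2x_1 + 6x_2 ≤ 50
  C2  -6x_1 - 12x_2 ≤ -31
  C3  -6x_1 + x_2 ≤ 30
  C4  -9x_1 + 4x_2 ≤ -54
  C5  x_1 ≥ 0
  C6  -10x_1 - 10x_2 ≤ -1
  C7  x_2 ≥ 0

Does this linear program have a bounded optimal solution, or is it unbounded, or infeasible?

bounded optimum

Extreme points and f = -8x_1 - 8x_2:
  (262/31, 171/31) → f = -3464/31
  (25, 0) → f = -200
  (6, 0) → f = -48
The feasible region has finitely many vertices and no improving ray; the minimum is -200 at (25, 0).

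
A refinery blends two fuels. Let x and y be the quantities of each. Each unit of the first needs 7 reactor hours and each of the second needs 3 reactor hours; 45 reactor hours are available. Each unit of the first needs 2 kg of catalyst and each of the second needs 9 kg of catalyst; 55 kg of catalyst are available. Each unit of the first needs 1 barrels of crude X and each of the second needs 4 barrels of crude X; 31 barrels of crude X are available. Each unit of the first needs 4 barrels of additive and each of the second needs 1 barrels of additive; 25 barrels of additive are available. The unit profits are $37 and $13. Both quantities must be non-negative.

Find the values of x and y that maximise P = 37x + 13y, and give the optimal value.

Corner points and P = 37x + 13y:
  (0, 0) → P = 0
  (0, 55/9) → P = 715/9
  (25/4, 0) → P = 925/4
  (80/19, 295/57) → P = 12715/57
  (6, 1) → P = 235

At the optimal vertex, 7x + 3y = 45 and 4x + y = 25.
Solving simultaneously gives x = 6, y = 1.

x = 6, y = 1, maximum P = 235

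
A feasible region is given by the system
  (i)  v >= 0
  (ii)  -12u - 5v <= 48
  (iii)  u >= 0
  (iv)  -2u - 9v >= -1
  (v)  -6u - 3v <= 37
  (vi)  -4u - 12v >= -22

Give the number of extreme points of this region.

3

Intersecting each pair of boundary lines and keeping only the points that satisfy every inequality leaves:
  (0, 0)
  (1/2, 0)
  (0, 1/9)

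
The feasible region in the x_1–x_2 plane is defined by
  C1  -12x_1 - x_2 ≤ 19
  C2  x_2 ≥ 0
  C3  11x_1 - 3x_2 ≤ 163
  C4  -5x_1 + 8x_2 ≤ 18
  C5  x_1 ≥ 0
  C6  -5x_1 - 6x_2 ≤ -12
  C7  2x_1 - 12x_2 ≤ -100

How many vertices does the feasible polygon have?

3

The feasible vertices (each the meet of two boundaries and inside every other half-plane) are:
  (1358/73, 1013/73)
  (376/21, 713/63)
  (146/11, 116/11)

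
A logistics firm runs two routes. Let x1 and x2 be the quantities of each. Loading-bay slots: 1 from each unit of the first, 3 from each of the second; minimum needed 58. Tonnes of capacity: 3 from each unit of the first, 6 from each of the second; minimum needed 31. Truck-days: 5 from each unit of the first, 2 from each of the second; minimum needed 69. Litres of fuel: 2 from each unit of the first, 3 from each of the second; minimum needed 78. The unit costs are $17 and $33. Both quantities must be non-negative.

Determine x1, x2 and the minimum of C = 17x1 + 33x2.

Corner points and C = 17x1 + 33x2:
  (0, 69/2) → C = 2277/2
  (58, 0) → C = 986
  (20, 38/3) → C = 758
  (51/11, 252/11) → C = 9183/11
The feasible region is unbounded (it extends along (0, 1), (1, 0)), but C strictly increases along every unbounded feasible direction, so there is no improving ray and the minimum is attained at a vertex.

x1 = 20, x2 = 38/3, minimum C = 758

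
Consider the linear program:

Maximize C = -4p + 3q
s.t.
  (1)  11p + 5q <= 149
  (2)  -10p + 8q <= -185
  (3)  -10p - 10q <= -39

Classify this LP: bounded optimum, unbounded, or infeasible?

Extreme points and C = -4p + 3q:
  (2117/138, -545/138) → C = -10103/138
  (259/12, -1061/60) → C = -8363/60
  (1081/90, -73/9) → C = -3257/45
The feasible region has finitely many vertices and no improving ray; the maximum is -3257/45 at (1081/90, -73/9).

bounded optimum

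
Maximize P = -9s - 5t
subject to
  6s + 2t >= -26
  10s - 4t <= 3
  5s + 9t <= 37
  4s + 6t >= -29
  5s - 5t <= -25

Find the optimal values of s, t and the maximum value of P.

s = -9/2, t = 1/2, maximum P = 38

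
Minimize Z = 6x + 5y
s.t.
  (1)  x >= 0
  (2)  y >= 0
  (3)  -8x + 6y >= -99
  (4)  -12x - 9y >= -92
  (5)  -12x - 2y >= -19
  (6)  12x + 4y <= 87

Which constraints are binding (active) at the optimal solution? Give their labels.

(1) and (2)

Extreme points and Z = 6x + 5y:
  (0, 0) → Z = 0
  (0, 19/2) → Z = 95/2
  (19/12, 0) → Z = 19/2

The minimum is at (0, 0). Substituting into each constraint, equality holds for (1) and (2); the remaining constraints have slack.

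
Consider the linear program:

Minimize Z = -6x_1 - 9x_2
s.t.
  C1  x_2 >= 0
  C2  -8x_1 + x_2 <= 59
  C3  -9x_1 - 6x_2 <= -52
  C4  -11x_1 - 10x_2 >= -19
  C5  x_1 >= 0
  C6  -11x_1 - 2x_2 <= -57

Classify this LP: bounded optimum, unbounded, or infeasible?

infeasible

The boundaries x_2 = 0 and -9x_1 - 6x_2 = -52 meet at (52/9, 0), but that point violates -11x_1 - 10x_2 ≥ -19. Every candidate vertex is excluded by some other constraint, so the feasible region is empty.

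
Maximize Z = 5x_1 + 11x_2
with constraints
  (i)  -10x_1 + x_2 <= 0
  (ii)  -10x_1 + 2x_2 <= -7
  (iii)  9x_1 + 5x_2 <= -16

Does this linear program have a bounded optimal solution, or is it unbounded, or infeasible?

bounded optimum

Corner points and Z = 5x_1 + 11x_2:
  (-7/10, -7) → Z = -161/2
  (3/68, -223/68) → Z = -1219/34
The feasible region has finitely many vertices and no improving ray; the maximum is -1219/34 at (3/68, -223/68).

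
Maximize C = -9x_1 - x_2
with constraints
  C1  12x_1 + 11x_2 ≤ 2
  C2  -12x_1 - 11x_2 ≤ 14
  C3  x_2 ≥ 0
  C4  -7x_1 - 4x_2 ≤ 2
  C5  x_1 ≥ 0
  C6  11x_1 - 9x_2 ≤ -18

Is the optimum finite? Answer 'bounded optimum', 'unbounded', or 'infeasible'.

infeasible

The boundaries 12x_1 + 11x_2 = 2 and x_2 = 0 meet at (1/6, 0), but that point violates 11x_1 - 9x_2 ≤ -18. Every candidate vertex is excluded by some other constraint, so the feasible region is empty.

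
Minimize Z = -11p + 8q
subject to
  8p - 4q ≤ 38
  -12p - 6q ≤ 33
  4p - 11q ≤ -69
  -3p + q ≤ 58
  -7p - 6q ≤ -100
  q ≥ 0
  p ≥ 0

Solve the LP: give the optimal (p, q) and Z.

The feasible region is unbounded (it extends along (1, 3), (1, 2)), but Z strictly increases along every unbounded feasible direction, so there is no improving ray and the minimum is attained at a vertex.

p = 347/36, q = 88/9, minimum Z = -1001/36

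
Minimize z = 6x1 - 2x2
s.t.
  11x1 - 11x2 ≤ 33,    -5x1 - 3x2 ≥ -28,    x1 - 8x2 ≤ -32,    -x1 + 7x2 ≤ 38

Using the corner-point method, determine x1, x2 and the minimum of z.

x1 = -80, x2 = -6, minimum z = -468

The optimum lies where x1 - 8x2 = -32 and -x1 + 7x2 = 38.
Solving simultaneously gives x1 = -80, x2 = -6.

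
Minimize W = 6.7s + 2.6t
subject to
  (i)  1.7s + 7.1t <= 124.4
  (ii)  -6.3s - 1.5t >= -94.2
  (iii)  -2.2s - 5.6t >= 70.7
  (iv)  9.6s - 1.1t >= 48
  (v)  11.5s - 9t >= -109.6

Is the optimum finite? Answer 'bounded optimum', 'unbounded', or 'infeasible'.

From the feasible point (21119/1066, -21755/1066), moving in the direction (-1.1, -9.6) keeps every constraint satisfied while W decreases without bound.

unbounded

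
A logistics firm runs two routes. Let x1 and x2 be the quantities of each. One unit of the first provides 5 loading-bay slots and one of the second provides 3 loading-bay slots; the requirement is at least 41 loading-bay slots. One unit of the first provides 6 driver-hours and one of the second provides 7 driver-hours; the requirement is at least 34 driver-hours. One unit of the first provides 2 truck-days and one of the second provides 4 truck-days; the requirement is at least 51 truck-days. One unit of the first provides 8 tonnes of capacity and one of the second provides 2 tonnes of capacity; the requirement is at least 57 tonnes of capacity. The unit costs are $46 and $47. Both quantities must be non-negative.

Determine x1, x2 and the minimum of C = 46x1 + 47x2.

The feasible region is unbounded (it extends along (0, 1), (1, 0)), but C strictly increases along every unbounded feasible direction, so there is no improving ray and the minimum is attained at a vertex.

x1 = 9/2, x2 = 21/2, minimum C = 1401/2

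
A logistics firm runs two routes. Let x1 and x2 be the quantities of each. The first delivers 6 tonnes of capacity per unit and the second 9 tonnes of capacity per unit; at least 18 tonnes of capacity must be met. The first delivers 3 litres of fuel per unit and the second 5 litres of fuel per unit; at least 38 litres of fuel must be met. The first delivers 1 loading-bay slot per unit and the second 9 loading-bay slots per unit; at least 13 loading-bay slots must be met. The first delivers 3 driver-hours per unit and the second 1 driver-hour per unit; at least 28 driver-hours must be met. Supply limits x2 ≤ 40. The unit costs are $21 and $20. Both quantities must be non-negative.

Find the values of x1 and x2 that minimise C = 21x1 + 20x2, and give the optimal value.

Corner points and C = 21x1 + 20x2:
  (0, 28) → C = 560
  (0, 40) → C = 800
  (13, 0) → C = 273
  (277/22, 1/22) → C = 5837/22
  (17/2, 5/2) → C = 457/2
The feasible region is unbounded (it extends along (1, 0)), but C strictly increases along every unbounded feasible direction, so there is no improving ray and the minimum is attained at a vertex.

At the optimal vertex, 3x1 + 5x2 = 38 and 3x1 + x2 = 28.
Solving simultaneously gives x1 = 17/2, x2 = 5/2.

x1 = 17/2, x2 = 5/2, minimum C = 457/2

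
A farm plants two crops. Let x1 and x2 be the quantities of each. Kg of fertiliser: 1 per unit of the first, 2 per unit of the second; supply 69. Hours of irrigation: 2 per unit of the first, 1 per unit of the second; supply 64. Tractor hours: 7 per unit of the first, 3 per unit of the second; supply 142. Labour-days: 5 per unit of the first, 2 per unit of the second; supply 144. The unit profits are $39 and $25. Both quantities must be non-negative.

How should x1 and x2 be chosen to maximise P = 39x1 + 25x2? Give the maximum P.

x1 = 7, x2 = 31, maximum P = 1048

Corner points and P = 39x1 + 25x2:
  (0, 0) → P = 0
  (0, 69/2) → P = 1725/2
  (142/7, 0) → P = 5538/7
  (7, 31) → P = 1048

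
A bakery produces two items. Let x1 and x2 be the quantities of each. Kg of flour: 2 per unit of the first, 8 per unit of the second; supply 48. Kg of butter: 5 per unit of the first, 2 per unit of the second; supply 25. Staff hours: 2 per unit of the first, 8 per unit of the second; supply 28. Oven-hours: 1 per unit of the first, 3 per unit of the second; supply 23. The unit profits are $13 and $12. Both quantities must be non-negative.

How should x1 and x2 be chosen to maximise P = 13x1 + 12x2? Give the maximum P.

Vertices and P = 13x1 + 12x2:
  (0, 0) → P = 0
  (0, 7/2) → P = 42
  (5, 0) → P = 65
  (4, 5/2) → P = 82

x1 = 4, x2 = 5/2, maximum P = 82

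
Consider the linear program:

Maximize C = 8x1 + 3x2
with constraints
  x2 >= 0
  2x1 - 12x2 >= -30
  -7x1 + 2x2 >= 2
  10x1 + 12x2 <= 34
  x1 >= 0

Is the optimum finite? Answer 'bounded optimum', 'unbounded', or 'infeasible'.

Vertices and C = 8x1 + 3x2:
  (1/3, 23/9) → C = 31/3
  (0, 5/2) → C = 15/2
  (11/26, 129/52) → C = 563/52
  (0, 1) → C = 3
The feasible region has finitely many vertices and no improving ray; the maximum is 563/52 at (11/26, 129/52).

bounded optimum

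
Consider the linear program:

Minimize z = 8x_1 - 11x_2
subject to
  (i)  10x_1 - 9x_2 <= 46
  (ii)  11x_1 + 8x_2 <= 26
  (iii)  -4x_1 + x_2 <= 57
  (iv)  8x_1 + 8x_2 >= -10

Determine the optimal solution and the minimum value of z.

x_1 = -10, x_2 = 17, minimum z = -267

The binding constraints are 11x_1 + 8x_2 = 26 and -4x_1 + x_2 = 57.
Solving simultaneously gives x_1 = -10, x_2 = 17.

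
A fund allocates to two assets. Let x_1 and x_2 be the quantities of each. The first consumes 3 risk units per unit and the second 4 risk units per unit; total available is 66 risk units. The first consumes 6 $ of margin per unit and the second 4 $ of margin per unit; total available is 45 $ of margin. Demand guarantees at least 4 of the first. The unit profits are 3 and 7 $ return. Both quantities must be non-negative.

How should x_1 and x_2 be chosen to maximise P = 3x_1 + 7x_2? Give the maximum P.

x_1 = 4, x_2 = 21/4, maximum P = 195/4

Corner points and P = 3x_1 + 7x_2:
  (15/2, 0) → P = 45/2
  (4, 0) → P = 12
  (4, 21/4) → P = 195/4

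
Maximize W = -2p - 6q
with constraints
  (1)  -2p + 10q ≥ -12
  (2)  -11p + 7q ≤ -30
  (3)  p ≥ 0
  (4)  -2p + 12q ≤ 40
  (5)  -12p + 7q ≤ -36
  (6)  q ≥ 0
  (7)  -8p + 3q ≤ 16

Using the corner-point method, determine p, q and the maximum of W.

Corner points and W = -2p - 6q:
  (136, 26) → W = -428
  (6, 0) → W = -12
  (356/65, 276/65) → W = -2368/65
  (3, 0) → W = -6

The optimum lies where -12p + 7q = -36 and q = 0.
Solving simultaneously gives p = 3, q = 0.

p = 3, q = 0, maximum W = -6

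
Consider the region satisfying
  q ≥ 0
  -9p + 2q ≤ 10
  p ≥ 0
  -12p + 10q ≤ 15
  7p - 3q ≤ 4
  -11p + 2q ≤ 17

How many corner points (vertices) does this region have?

Intersecting each pair of boundary lines and keeping only the points that satisfy every inequality leaves:
  (0, 0)
  (4/7, 0)
  (0, 3/2)
  (5/2, 9/2)

4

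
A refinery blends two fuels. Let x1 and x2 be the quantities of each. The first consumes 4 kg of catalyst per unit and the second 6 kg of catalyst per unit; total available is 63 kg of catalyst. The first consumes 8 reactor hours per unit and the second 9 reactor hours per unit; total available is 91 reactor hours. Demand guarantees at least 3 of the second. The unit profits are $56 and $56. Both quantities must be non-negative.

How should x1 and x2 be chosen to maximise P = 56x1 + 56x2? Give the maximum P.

Feasible corners and P = 56x1 + 56x2:
  (0, 91/9) → P = 5096/9
  (0, 3) → P = 168
  (8, 3) → P = 616

x1 = 8, x2 = 3, maximum P = 616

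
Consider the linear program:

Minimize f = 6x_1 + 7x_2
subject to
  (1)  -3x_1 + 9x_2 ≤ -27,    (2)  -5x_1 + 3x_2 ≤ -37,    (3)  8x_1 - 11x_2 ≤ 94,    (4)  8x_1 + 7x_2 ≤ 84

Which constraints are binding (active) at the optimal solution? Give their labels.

Vertices and f = 6x_1 + 7x_2:
  (7, -2/3) → f = 112/3
  (315/31, 12/31) → f = 1974/31
  (125/31, -174/31) → f = -468/31
  (791/72, -5/9) → f = 2233/36

The minimum is at (125/31, -174/31). Substituting into each constraint, equality holds for (2) and (3); the remaining constraints have slack.

(2) and (3)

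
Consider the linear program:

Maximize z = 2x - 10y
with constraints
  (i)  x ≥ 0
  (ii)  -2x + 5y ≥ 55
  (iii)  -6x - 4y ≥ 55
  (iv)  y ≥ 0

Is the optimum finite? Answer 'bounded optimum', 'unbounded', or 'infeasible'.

The boundaries x = 0 and -2x + 5y = 55 meet at (0, 11), but that point violates -6x - 4y ≥ 55. Every candidate vertex is excluded by some other constraint, so the feasible region is empty.

infeasible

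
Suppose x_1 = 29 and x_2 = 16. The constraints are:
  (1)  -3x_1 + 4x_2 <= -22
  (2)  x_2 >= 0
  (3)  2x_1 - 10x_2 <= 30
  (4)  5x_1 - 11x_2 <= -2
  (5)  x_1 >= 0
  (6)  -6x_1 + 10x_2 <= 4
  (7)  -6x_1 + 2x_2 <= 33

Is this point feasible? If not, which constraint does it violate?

feasible

(1): -23 ≤ -22 ✓
(2): 16 ≥ 0 ✓
(3): -102 ≤ 30 ✓
(4): -31 ≤ -2 ✓
(5): 29 ≥ 0 ✓
(6): -14 ≤ 4 ✓
(7): -142 ≤ 33 ✓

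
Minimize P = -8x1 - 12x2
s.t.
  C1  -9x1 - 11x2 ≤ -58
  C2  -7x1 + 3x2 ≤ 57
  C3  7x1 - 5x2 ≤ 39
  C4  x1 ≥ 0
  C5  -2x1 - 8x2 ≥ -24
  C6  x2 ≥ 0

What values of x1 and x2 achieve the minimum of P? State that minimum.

x1 = 72/11, x2 = 15/11, minimum P = -756/11

The optimum lies where 7x1 - 5x2 = 39 and -2x1 - 8x2 = -24.
Solving simultaneously gives x1 = 72/11, x2 = 15/11.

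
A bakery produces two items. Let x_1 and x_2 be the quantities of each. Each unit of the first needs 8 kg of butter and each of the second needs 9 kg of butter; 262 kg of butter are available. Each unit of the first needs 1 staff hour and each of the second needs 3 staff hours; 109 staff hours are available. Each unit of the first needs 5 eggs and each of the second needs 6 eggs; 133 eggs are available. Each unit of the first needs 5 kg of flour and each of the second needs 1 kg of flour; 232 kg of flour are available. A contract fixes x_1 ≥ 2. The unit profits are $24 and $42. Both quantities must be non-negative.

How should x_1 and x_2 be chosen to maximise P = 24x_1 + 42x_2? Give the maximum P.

Corner points and P = 24x_1 + 42x_2:
  (133/5, 0) → P = 3192/5
  (2, 0) → P = 48
  (2, 41/2) → P = 909

x_1 = 2, x_2 = 41/2, maximum P = 909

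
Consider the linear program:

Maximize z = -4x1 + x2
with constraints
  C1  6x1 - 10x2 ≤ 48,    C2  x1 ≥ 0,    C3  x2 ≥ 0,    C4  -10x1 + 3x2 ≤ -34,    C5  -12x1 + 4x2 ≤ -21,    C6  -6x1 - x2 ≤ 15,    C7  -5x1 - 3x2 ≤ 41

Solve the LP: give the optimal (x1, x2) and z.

Extreme points and z = -4x1 + x2:
  (8, 0) → z = -32
  (17/5, 0) → z = -68/5
  (73/4, 99/2) → z = -47/2
The feasible region is unbounded (it extends along (1, 3), (5, 3)), but z strictly decreases along every unbounded feasible direction, so there is no improving ray and the maximum is attained at a vertex.

At the optimal vertex, x2 = 0 and -10x1 + 3x2 = -34.
Solving simultaneously gives x1 = 17/5, x2 = 0.

x1 = 17/5, x2 = 0, maximum z = -68/5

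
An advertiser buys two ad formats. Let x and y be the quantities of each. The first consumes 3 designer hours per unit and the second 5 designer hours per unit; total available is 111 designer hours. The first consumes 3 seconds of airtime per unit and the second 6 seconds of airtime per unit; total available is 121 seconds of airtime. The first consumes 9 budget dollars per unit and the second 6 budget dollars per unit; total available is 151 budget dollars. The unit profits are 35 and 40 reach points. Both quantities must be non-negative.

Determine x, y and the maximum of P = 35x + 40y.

Vertices and P = 35x + 40y:
  (0, 0) → P = 0
  (0, 121/6) → P = 2420/3
  (151/9, 0) → P = 5285/9
  (5, 53/3) → P = 2645/3

x = 5, y = 53/3, maximum P = 2645/3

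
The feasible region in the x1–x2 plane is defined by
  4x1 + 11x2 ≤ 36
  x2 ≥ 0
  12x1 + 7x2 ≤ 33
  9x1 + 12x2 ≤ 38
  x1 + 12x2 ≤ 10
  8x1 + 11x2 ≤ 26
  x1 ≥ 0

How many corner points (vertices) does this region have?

5

Of the 21 pairwise boundary intersections, those satisfying every inequality are:
  (11/4, 0)
  (0, 0)
  (181/76, 12/19)
  (202/85, 54/85)
  (0, 5/6)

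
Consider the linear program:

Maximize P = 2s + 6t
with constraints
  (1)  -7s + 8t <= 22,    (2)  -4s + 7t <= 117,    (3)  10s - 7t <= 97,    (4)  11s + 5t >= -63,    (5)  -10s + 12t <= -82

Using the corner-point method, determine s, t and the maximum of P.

Vertices and P = 2s + 6t:
  (44/127, -1697/127) → P = -10094/127
  (59/5, 3) → P = 208/5
  (-173/91, -766/91) → P = -706/13

At the optimal vertex, 10s - 7t = 97 and -10s + 12t = -82.
Solving simultaneously gives s = 59/5, t = 3.

s = 59/5, t = 3, maximum P = 208/5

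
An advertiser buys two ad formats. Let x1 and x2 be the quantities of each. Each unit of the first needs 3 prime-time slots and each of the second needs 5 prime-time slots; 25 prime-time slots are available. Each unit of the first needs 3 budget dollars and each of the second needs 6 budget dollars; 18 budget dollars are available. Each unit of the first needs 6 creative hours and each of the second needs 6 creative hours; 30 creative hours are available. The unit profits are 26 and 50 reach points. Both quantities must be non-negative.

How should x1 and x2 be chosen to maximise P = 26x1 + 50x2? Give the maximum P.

Extreme points and P = 26x1 + 50x2:
  (0, 0) → P = 0
  (0, 3) → P = 150
  (5, 0) → P = 130
  (4, 1) → P = 154

The binding constraints are 3x1 + 6x2 = 18 and 6x1 + 6x2 = 30.
Solving simultaneously gives x1 = 4, x2 = 1.

x1 = 4, x2 = 1, maximum P = 154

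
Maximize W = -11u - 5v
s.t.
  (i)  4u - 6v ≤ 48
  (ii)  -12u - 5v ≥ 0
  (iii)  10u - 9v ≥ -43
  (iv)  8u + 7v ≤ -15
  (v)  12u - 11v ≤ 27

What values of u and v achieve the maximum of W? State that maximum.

u = -115/4, v = -163/6, maximum W = 5425/12

Vertices and W = -11u - 5v:
  (-115/4, -163/6) → W = 5425/12
  (-183/14, -117/7) → W = 3183/14
  (-218/71, 97/71) → W = 1913/71
  (6/43, -99/43) → W = 429/43

The optimum lies where 4u - 6v = 48 and 10u - 9v = -43.
Solving simultaneously gives u = -115/4, v = -163/6.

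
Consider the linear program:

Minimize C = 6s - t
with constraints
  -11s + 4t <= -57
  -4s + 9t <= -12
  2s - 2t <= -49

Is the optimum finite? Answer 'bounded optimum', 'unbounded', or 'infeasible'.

infeasible

The boundaries -11s + 4t = -57 and -4s + 9t = -12 meet at (465/83, 96/83), but that point violates 2s - 2t ≤ -49. Every candidate vertex is excluded by some other constraint, so the feasible region is empty.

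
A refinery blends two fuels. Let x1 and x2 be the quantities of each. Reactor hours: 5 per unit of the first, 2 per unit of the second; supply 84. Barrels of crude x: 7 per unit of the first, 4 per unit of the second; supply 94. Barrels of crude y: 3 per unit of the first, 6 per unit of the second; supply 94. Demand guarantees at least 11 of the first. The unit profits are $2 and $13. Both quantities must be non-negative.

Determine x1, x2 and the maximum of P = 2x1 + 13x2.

Feasible corners and P = 2x1 + 13x2:
  (94/7, 0) → P = 188/7
  (11, 0) → P = 22
  (11, 17/4) → P = 309/4

x1 = 11, x2 = 17/4, maximum P = 309/4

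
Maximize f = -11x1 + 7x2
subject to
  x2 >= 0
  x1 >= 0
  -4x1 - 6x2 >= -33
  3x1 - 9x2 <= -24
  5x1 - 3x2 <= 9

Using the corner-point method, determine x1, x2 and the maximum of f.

x1 = 0, x2 = 11/2, maximum f = 77/2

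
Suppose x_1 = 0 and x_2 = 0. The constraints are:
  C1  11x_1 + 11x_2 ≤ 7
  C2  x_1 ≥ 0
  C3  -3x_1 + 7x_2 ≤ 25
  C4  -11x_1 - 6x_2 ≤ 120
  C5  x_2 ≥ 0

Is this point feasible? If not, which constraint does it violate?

feasible

C1: 0 ≤ 7 ✓
C2: 0 ≥ 0 ✓
C3: 0 ≤ 25 ✓
C4: 0 ≤ 120 ✓
C5: 0 ≥ 0 ✓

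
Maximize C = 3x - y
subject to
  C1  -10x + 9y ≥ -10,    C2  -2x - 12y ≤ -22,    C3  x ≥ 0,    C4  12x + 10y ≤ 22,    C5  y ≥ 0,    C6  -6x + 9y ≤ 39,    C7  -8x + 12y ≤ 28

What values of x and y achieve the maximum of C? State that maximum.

Extreme points and C = 3x - y:
  (0, 11/6) → C = -11/6
  (11/31, 55/31) → C = -22/31
  (0, 11/5) → C = -11/5

x = 11/31, y = 55/31, maximum C = -22/31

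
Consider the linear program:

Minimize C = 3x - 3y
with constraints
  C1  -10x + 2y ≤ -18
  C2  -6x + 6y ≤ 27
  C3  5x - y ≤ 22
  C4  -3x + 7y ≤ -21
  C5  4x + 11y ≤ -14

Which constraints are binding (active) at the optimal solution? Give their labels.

C1 and C4

Corner points and C = 3x - 3y:
  (21/16, -39/16) → C = 45/4
  (228/59, -158/59) → C = 1158/59
  (133/61, -126/61) → C = 777/61
The feasible region is unbounded (it extends along (-1, -5)), but C strictly increases along every unbounded feasible direction, so there is no improving ray and the minimum is attained at a vertex.

The minimum is at (21/16, -39/16). Substituting into each constraint, equality holds for C1 and C4; the remaining constraints have slack.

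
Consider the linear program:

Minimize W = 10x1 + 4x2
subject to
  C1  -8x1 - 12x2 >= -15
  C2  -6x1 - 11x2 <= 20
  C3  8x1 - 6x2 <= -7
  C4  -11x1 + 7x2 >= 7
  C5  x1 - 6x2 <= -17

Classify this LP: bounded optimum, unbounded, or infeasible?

unbounded

From the feasible point (-19/10, 151/60), moving in the direction (-11, 6) keeps every constraint satisfied while W decreases without bound.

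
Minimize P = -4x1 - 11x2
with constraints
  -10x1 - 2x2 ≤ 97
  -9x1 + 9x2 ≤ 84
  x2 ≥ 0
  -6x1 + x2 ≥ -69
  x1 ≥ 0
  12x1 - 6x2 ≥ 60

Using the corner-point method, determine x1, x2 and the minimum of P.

x1 = 59/4, x2 = 39/2, minimum P = -547/2

Vertices and P = -4x1 - 11x2:
  (23/2, 0) → P = -46
  (5, 0) → P = -20
  (59/4, 39/2) → P = -547/2

The binding constraints are -6x1 + x2 = -69 and 12x1 - 6x2 = 60.
Solving simultaneously gives x1 = 59/4, x2 = 39/2.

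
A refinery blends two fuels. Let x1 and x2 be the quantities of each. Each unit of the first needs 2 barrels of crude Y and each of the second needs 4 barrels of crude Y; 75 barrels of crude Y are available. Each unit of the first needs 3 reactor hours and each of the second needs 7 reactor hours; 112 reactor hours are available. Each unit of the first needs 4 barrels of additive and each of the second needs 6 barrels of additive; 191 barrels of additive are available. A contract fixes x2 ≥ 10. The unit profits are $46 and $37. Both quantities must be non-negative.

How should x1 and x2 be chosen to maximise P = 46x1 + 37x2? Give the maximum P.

x1 = 14, x2 = 10, maximum P = 1014

Corner points and P = 46x1 + 37x2:
  (0, 16) → P = 592
  (0, 10) → P = 370
  (14, 10) → P = 1014

At the optimal vertex, 3x1 + 7x2 = 112 and x2 = 10.
Solving simultaneously gives x1 = 14, x2 = 10.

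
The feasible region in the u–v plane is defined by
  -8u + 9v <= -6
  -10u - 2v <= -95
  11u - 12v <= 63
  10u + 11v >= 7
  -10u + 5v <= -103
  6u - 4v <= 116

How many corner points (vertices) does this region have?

4

The feasible vertices (each the meet of two boundaries and inside every other half-plane) are:
  (897/50, 382/25)
  (510/11, 446/11)
  (921/65, 503/65)
  (285/7, 449/14)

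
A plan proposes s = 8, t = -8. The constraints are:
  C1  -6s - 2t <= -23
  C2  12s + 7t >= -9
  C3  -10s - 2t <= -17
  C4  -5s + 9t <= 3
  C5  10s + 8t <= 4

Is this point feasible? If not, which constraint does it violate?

not feasible — violates C5

Constraint C5: 10s + 8t = 16, which is not ≤ 4. All other constraints are satisfied.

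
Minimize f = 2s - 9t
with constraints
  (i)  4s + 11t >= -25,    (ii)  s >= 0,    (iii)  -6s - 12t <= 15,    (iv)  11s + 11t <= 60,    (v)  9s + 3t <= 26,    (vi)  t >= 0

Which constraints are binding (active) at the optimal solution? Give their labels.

(ii) and (iv)

Corner points and f = 2s - 9t:
  (0, 60/11) → f = -540/11
  (0, 0) → f = 0
  (53/33, 127/33) → f = -1037/33
  (26/9, 0) → f = 52/9

The minimum is at (0, 60/11). Substituting into each constraint, equality holds for (ii) and (iv); the remaining constraints have slack.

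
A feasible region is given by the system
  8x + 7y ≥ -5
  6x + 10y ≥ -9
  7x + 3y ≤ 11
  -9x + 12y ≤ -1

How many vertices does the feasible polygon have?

4

The feasible vertices (each the meet of two boundaries and inside every other half-plane) are:
  (13/38, -21/19)
  (-1/3, -1/3)
  (137/52, -129/52)
  (45/37, 92/111)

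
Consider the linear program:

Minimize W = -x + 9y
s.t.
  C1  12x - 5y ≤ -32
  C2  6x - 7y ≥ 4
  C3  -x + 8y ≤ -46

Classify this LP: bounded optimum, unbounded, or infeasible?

unbounded

From the feasible point (-486/91, -584/91), moving in the direction (-7, -6) keeps every constraint satisfied while W decreases without bound.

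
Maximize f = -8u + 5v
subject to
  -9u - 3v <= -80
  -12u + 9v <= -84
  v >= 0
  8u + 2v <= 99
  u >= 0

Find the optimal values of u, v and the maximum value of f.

u = 108/13, v = 68/39, maximum f = -2252/39

Feasible corners and f = -8u + 5v:
  (108/13, 68/39) → f = -2252/39
  (80/9, 0) → f = -640/9
  (353/32, 43/8) → f = -491/8
  (99/8, 0) → f = -99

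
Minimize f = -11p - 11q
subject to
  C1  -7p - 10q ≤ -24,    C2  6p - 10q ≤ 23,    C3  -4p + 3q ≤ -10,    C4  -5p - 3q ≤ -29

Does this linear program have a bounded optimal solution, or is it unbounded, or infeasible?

unbounded

From the feasible point (359/68, 59/68), moving in the direction (3, 4) keeps every constraint satisfied while f decreases without bound.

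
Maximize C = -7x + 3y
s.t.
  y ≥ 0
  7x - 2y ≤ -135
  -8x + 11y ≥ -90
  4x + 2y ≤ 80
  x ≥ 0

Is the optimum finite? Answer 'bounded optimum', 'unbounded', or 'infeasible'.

infeasible

The boundaries y = 0 and 7x - 2y = -135 meet at (-135/7, 0), but that point violates x ≥ 0. Every candidate vertex is excluded by some other constraint, so the feasible region is empty.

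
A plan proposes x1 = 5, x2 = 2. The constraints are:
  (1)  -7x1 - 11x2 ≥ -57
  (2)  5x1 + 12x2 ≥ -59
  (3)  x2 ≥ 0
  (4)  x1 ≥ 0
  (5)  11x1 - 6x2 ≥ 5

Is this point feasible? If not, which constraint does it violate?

(1): -57 ≥ -57 ✓
(2): 49 ≥ -59 ✓
(3): 2 ≥ 0 ✓
(4): 5 ≥ 0 ✓
(5): 43 ≥ 5 ✓

feasible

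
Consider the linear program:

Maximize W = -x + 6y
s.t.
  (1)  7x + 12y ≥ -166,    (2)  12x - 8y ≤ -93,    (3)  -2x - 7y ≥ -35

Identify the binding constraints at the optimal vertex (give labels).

(1) and (3)

Feasible corners and W = -x + 6y:
  (-611/50, -1341/200) → W = -2801/100
  (-1582/25, 577/25) → W = 5044/25
  (-371/100, 303/50) → W = 4007/100

The maximum is at (-1582/25, 577/25). Substituting into each constraint, equality holds for (1) and (3); the remaining constraints have slack.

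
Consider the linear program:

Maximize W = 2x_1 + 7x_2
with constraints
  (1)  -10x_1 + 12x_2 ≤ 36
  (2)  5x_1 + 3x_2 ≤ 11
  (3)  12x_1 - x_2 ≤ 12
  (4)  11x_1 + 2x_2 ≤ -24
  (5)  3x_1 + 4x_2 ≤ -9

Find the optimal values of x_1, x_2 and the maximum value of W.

Vertices and W = 2x_1 + 7x_2:
  (-63/19, 9/38) → W = -189/38
  (0, -12) → W = -84
  (-39/19, -27/38) → W = -345/38
The feasible region is unbounded (it extends along (-1, -12), (-6, -5)), but W strictly decreases along every unbounded feasible direction, so there is no improving ray and the maximum is attained at a vertex.

x_1 = -63/19, x_2 = 9/38, maximum W = -189/38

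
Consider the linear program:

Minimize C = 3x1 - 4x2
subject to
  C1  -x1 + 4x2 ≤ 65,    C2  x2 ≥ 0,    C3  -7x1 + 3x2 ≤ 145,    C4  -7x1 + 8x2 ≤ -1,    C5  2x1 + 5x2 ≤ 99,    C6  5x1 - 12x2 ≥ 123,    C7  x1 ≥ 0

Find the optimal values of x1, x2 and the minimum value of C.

x1 = 123/5, x2 = 0, minimum C = 369/5

Corner points and C = 3x1 - 4x2:
  (99/2, 0) → C = 297/2
  (123/5, 0) → C = 369/5
  (1803/49, 249/49) → C = 4413/49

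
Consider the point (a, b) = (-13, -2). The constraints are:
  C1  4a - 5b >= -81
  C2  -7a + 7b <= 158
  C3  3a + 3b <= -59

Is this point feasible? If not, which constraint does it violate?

Constraint C3: 3a + 3b = -45, which is not ≤ -59. All other constraints are satisfied.

not feasible — violates C3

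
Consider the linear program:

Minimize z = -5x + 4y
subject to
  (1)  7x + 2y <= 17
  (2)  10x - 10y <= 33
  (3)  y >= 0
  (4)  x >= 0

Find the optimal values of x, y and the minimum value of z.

Corner points and z = -5x + 4y:
  (17/7, 0) → z = -85/7
  (0, 17/2) → z = 34
  (0, 0) → z = 0

The binding constraints are 7x + 2y = 17 and y = 0.
Solving simultaneously gives x = 17/7, y = 0.

x = 17/7, y = 0, minimum z = -85/7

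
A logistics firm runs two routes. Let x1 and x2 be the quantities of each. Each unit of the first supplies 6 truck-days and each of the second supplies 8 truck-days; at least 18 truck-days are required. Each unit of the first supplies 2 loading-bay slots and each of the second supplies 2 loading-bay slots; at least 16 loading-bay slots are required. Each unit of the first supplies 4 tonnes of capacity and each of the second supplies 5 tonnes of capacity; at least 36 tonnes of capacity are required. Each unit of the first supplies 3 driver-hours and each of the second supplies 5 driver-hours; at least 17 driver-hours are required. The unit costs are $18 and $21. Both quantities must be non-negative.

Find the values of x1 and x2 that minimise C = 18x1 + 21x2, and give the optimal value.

x1 = 4, x2 = 4, minimum C = 156

Corner points and C = 18x1 + 21x2:
  (0, 8) → C = 168
  (9, 0) → C = 162
  (4, 4) → C = 156
The feasible region is unbounded (it extends along (0, 1), (1, 0)), but C strictly increases along every unbounded feasible direction, so there is no improving ray and the minimum is attained at a vertex.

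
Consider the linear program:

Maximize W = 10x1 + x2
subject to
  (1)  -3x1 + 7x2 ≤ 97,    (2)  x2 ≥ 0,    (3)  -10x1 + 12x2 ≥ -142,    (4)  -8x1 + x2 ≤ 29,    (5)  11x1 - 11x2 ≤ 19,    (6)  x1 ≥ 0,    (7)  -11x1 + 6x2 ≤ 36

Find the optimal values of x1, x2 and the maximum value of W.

x1 = 300/11, x2 = 281/11, maximum W = 3281/11

Extreme points and W = 10x1 + x2:
  (300/11, 281/11) → W = 3281/11
  (330/59, 959/59) → W = 4259/59
  (19/11, 0) → W = 190/11
  (0, 0) → W = 0
  (0, 6) → W = 6

The optimum lies where -3x1 + 7x2 = 97 and 11x1 - 11x2 = 19.
Solving simultaneously gives x1 = 300/11, x2 = 281/11.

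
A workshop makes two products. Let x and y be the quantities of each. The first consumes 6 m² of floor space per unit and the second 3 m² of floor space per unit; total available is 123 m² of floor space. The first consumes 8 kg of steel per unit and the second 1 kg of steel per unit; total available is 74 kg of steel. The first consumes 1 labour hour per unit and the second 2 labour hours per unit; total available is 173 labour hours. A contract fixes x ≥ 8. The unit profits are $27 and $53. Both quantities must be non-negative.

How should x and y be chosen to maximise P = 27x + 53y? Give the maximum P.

x = 8, y = 10, maximum P = 746

Vertices and P = 27x + 53y:
  (37/4, 0) → P = 999/4
  (8, 0) → P = 216
  (8, 10) → P = 746

The optimum lies where 8x + y = 74 and x = 8.
Solving simultaneously gives x = 8, y = 10.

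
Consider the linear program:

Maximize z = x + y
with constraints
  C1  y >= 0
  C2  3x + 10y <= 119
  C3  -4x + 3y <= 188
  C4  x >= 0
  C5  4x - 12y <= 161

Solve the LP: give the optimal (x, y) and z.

x = 119/3, y = 0, maximum z = 119/3

Feasible corners and z = x + y:
  (119/3, 0) → z = 119/3
  (0, 0) → z = 0
  (0, 119/10) → z = 119/10

The binding constraints are y = 0 and 3x + 10y = 119.
Solving simultaneously gives x = 119/3, y = 0.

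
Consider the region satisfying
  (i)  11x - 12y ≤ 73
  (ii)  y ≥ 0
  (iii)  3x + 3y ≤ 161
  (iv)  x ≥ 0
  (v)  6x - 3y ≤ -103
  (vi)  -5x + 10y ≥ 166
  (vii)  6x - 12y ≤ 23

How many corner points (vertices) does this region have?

Intersecting each pair of boundary lines and keeping only the points that satisfy every inequality leaves:
  (0, 161/3)
  (58/9, 425/9)
  (0, 103/3)

3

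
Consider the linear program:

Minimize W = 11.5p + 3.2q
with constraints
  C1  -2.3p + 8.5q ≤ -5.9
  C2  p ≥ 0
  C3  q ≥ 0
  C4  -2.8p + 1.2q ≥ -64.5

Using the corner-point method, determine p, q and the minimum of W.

p = 59/23, q = 0, minimum W = 59/2

Vertices and W = 11.5p + 3.2q:
  (59/23, 0) → W = 59/2
  (54117/2104, 13183/2104) → W = 6645311/21040
  (645/28, 0) → W = 14835/56

The binding constraints are -2.3p + 8.5q = -5.9 and q = 0.
Solving simultaneously gives p = 59/23, q = 0.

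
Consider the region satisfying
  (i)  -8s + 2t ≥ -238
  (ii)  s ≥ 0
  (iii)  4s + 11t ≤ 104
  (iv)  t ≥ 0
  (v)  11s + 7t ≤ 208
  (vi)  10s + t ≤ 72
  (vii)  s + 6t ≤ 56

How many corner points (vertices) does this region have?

5

Pairwise boundary intersections that survive every other constraint:
  (0, 0)
  (0, 28/3)
  (344/53, 376/53)
  (8/13, 120/13)
  (36/5, 0)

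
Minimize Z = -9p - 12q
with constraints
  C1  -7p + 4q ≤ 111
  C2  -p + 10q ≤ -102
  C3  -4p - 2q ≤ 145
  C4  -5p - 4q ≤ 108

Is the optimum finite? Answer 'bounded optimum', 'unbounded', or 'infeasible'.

From the feasible point (-112/9, -103/9), moving in the direction (10, 1) keeps every constraint satisfied while Z decreases without bound.

unbounded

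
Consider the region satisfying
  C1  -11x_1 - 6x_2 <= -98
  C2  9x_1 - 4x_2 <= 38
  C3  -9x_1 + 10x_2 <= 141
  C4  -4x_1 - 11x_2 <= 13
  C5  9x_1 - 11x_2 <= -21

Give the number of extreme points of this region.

4

Intersecting each pair of boundary lines and keeping only the points that satisfy every inequality leaves:
  (67/82, 2433/164)
  (136/25, 159/25)
  (472/27, 179/6)
  (502/63, 59/7)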